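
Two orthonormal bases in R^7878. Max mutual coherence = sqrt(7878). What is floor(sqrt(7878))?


88^2 = 7744 <= 7878 < 7921 = 89^2, so 88 <= sqrt(7878) < 89.
floor(sqrt(7878)) = 88.

88


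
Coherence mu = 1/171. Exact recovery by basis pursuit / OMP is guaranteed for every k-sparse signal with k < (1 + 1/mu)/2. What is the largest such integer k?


1/mu = 171.
1 + 1/mu = 172.
(1 + 1/mu)/2 = 86 is an integer and the inequality is strict, so k_max = 86 - 1 = 85.

85


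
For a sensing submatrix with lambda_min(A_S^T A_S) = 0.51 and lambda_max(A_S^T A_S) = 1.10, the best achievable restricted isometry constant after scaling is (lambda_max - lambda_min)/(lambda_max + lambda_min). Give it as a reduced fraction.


lambda_max - lambda_min = 1.10 - 0.51 = 0.59.
lambda_max + lambda_min = 1.10 + 0.51 = 1.61.
delta = 0.59/1.61 = 59/161.

59/161


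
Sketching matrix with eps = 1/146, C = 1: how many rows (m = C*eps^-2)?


1/eps = 146.
(1/eps)^2 = 21316.
m = 1*21316 = 21316.

21316


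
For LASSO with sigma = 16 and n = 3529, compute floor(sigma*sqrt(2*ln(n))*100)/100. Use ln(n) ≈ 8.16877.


ln(3529) ≈ 8.16877.
2*ln(n) ≈ 16.33754.
sqrt(2*ln(n)) ≈ sqrt(16.33754) ≈ 4.041972.
lambda ≈ 16*4.041972 = 64.671552.
floor(lambda*100)/100 = 64.67.

64.67


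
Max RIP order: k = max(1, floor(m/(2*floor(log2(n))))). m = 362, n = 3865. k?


floor(log2(3865)) = 11.
2*11 = 22.
m/(2*floor(log2(n))) = 362/22 ≈ 16.4545.
floor = 16.
k = max(1, 16) = 16.

16


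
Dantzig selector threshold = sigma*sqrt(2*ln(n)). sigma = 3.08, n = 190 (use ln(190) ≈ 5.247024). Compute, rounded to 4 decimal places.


ln(190) ≈ 5.247024.
2*ln(n) ≈ 10.494048.
sqrt(2*ln(n)) ≈ sqrt(10.494048) ≈ 3.239452.
threshold ≈ 3.08*3.239452 = 9.97751216 ≈ 9.9775.

9.9775


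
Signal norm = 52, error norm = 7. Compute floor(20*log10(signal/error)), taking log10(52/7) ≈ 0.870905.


||x||/||e|| = 52/7.
log10(52/7) ≈ 0.870905.
20*log10(||x||/||e||) ≈ 20*0.870905 = 17.4181.
floor(17.4181) = 17.

17


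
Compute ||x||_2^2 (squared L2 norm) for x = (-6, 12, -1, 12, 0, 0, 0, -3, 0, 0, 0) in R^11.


Non-zero entries: [(0, -6), (1, 12), (2, -1), (3, 12), (7, -3)]
Squares: [36, 144, 1, 144, 9]
||x||_2^2 = sum = 334.

334


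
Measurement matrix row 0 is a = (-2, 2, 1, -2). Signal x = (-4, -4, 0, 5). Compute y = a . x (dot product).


Non-zero terms: ['-2*-4', '2*-4', '-2*5']
Products: [8, -8, -10]
y = sum = -10.

-10


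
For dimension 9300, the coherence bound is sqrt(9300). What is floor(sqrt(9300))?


96^2 = 9216 <= 9300 < 9409 = 97^2, so 96 <= sqrt(9300) < 97.
floor(sqrt(9300)) = 96.

96


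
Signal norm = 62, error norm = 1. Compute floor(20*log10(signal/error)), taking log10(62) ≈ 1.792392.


||x||/||e|| = 62/1 = 62.
log10(62) ≈ 1.792392.
20*log10(||x||/||e||) ≈ 20*1.792392 = 35.84784.
floor(35.84784) = 35.

35


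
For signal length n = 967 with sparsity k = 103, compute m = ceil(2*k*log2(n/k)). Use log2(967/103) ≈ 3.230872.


log2(n/k) = log2(967/103) ≈ 3.230872.
2*k*log2(n/k) ≈ 2*103*3.230872 = 665.559632.
m = ceil(665.559632) = 666.

666


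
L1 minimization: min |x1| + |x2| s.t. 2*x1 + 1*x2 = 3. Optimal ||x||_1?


Axis intercepts:
  x1 = 3/2, x2 = 0: L1 = 3/2
  x1 = 0, x2 = 3: L1 = 3
x* = (3/2, 0)
||x*||_1 = 3/2.

3/2


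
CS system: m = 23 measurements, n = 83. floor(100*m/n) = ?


100*m/n = 100*23/83 ≈ 27.7108.
floor = 27.

27


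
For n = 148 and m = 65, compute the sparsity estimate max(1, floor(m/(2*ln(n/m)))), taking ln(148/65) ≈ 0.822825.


n/m = 148/65.
ln(n/m) ≈ 0.822825.
2*ln(n/m) ≈ 1.64565.
m/(2*ln(n/m)) ≈ 65/1.64565 ≈ 39.4981.
floor = 39.
k_max = max(1, 39) = 39.

39


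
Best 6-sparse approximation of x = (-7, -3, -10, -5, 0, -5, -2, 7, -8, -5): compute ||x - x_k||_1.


Sorted |x_i| descending: [10, 8, 7, 7, 5, 5, 5, 3, 2, 0]
Keep top 6: [10, 8, 7, 7, 5, 5]
Tail entries: [5, 3, 2, 0]
L1 error = sum of tail = 10.

10


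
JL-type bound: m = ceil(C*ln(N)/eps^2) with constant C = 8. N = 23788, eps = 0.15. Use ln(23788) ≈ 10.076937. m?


ln(23788) ≈ 10.076937.
eps^2 = 0.15^2 = 0.0225.
C*ln(N)/eps^2 ≈ 8*10.076937/0.0225 ≈ 3582.9109.
m = ceil(3582.9109) = 3583.

3583


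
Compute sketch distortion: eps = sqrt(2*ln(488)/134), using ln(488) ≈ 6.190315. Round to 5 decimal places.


ln(488) ≈ 6.190315.
2*ln(N)/m ≈ 2*6.190315/134 ≈ 0.09239276.
eps = sqrt(0.09239276) ≈ 0.3039618 ≈ 0.30396.

0.30396


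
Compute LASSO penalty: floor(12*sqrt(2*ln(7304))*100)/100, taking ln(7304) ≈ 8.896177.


ln(7304) ≈ 8.896177.
2*ln(n) ≈ 17.792354.
sqrt(2*ln(n)) ≈ sqrt(17.792354) ≈ 4.218098.
lambda ≈ 12*4.218098 = 50.617176.
floor(lambda*100)/100 = 50.61.

50.61


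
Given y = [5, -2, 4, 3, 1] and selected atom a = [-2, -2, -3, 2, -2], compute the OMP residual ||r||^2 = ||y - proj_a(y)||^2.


a^T a = 25.
a^T y = -14.
coeff = -14/25 = -14/25.
||r||^2 = 1179/25.

1179/25


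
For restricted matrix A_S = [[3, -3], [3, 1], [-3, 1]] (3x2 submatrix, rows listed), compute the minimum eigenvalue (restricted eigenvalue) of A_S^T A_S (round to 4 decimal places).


A_S^T A_S = [[27, -9], [-9, 11]].
trace = 38.
det = 216.
disc = trace^2 - 4*det = 1444 - 4*216 = 580.
sqrt(580) ≈ 24.083189.
lam_min = (38 - sqrt(580))/2 ≈ (38 - 24.083189)/2 = 6.9584055 ≈ 6.9584.

6.9584


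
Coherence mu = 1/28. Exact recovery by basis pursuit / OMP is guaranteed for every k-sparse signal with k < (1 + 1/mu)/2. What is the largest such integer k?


1/mu = 28.
1 + 1/mu = 29.
(1 + 1/mu)/2 = 14.5 is not an integer, so k_max = floor(14.5) = 14.

14


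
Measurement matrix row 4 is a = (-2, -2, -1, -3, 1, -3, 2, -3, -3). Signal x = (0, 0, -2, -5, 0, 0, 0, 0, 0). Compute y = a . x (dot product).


Non-zero terms: ['-1*-2', '-3*-5']
Products: [2, 15]
y = sum = 17.

17


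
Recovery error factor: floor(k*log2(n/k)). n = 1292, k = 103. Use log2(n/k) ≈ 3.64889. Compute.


log2(n/k) = log2(1292/103) ≈ 3.64889.
k*log2(n/k) ≈ 103*3.64889 = 375.83567.
floor(375.83567) = 375.

375


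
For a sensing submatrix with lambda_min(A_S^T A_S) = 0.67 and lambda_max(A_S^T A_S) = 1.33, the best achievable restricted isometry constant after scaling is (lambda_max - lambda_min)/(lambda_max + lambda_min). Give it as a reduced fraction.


lambda_max - lambda_min = 1.33 - 0.67 = 0.66.
lambda_max + lambda_min = 1.33 + 0.67 = 2.00.
delta = 0.66/2.00 = 66/200 = 33/100.

33/100


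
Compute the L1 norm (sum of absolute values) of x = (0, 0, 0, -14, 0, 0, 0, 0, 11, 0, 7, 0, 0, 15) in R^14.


Non-zero entries: [(3, -14), (8, 11), (10, 7), (13, 15)]
Absolute values: [14, 11, 7, 15]
||x||_1 = sum = 47.

47


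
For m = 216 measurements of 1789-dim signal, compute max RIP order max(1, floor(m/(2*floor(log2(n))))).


floor(log2(1789)) = 10.
2*10 = 20.
m/(2*floor(log2(n))) = 216/20 ≈ 10.8.
floor = 10.
k = max(1, 10) = 10.

10


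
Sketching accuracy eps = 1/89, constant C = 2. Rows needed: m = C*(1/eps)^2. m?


1/eps = 89.
(1/eps)^2 = 7921.
m = 2*7921 = 15842.

15842


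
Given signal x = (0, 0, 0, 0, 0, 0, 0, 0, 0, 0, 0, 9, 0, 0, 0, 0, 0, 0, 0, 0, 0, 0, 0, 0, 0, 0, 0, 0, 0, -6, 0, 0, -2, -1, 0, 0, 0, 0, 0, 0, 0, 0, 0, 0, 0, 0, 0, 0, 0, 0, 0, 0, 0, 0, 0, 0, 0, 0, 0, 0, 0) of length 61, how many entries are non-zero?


Non-zero positions: [11, 29, 32, 33].
Sparsity = 4.

4


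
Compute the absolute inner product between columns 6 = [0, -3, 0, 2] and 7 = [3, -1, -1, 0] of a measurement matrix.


Inner product: 0*3 + -3*-1 + 0*-1 + 2*0
Products: [0, 3, 0, 0]
Sum = 3.
|dot| = 3.

3


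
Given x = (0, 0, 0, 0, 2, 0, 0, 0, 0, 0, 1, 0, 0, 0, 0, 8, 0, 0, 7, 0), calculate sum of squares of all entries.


Non-zero entries: [(4, 2), (10, 1), (15, 8), (18, 7)]
Squares: [4, 1, 64, 49]
||x||_2^2 = sum = 118.

118


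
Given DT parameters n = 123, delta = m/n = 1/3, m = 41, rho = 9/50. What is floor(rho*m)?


m = 1/3*123 = 41.
rho = 9/50.
rho*m = 9/50*41 = 7.38.
k = floor(7.38) = 7.

7


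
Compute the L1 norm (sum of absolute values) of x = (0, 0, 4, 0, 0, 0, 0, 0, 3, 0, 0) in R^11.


Non-zero entries: [(2, 4), (8, 3)]
Absolute values: [4, 3]
||x||_1 = sum = 7.

7


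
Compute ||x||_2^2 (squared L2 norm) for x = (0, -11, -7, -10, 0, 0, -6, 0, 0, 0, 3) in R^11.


Non-zero entries: [(1, -11), (2, -7), (3, -10), (6, -6), (10, 3)]
Squares: [121, 49, 100, 36, 9]
||x||_2^2 = sum = 315.

315


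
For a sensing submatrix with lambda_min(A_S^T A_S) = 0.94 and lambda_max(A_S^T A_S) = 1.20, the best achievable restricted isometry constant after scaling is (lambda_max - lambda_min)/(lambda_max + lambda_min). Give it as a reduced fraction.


lambda_max - lambda_min = 1.20 - 0.94 = 0.26.
lambda_max + lambda_min = 1.20 + 0.94 = 2.14.
delta = 0.26/2.14 = 26/214 = 13/107.

13/107


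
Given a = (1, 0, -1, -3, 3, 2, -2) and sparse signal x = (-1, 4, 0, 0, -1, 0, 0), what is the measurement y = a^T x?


Non-zero terms: ['1*-1', '0*4', '3*-1']
Products: [-1, 0, -3]
y = sum = -4.

-4


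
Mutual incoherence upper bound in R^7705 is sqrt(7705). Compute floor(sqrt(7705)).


87^2 = 7569 <= 7705 < 7744 = 88^2, so 87 <= sqrt(7705) < 88.
floor(sqrt(7705)) = 87.

87


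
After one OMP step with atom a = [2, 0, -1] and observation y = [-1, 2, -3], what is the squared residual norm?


a^T a = 5.
a^T y = 1.
coeff = 1/5 = 1/5.
||r||^2 = 69/5.

69/5


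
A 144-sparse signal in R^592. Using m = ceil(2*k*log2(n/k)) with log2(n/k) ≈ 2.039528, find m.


log2(n/k) = log2(592/144) ≈ 2.039528.
2*k*log2(n/k) ≈ 2*144*2.039528 = 587.384064.
m = ceil(587.384064) = 588.

588


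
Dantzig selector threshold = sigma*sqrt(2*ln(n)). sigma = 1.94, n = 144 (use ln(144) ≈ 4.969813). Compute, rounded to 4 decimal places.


ln(144) ≈ 4.969813.
2*ln(n) ≈ 9.939626.
sqrt(2*ln(n)) ≈ sqrt(9.939626) ≈ 3.152717.
threshold ≈ 1.94*3.152717 = 6.11627098 ≈ 6.1163.

6.1163


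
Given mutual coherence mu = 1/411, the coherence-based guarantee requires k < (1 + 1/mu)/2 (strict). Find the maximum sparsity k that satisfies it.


1/mu = 411.
1 + 1/mu = 412.
(1 + 1/mu)/2 = 206 is an integer and the inequality is strict, so k_max = 206 - 1 = 205.

205


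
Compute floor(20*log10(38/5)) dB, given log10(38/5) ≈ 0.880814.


||x||/||e|| = 38/5.
log10(38/5) ≈ 0.880814.
20*log10(||x||/||e||) ≈ 20*0.880814 = 17.61628.
floor(17.61628) = 17.

17


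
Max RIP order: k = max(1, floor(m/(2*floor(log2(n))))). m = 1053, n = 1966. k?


floor(log2(1966)) = 10.
2*10 = 20.
m/(2*floor(log2(n))) = 1053/20 ≈ 52.65.
floor = 52.
k = max(1, 52) = 52.

52


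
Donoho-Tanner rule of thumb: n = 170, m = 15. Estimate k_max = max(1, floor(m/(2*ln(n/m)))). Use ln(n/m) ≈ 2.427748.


n/m = 170/15 = 34/3.
ln(n/m) ≈ 2.427748.
2*ln(n/m) ≈ 4.855496.
m/(2*ln(n/m)) ≈ 15/4.855496 ≈ 3.0893.
floor = 3.
k_max = max(1, 3) = 3.

3


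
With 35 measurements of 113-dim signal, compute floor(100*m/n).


100*m/n = 100*35/113 ≈ 30.9735.
floor = 30.

30


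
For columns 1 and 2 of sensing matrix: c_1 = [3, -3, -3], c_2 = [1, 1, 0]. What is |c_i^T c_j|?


Inner product: 3*1 + -3*1 + -3*0
Products: [3, -3, 0]
Sum = 0.
|dot| = 0.

0


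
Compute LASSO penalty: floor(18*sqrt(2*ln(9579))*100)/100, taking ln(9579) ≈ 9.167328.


ln(9579) ≈ 9.167328.
2*ln(n) ≈ 18.334656.
sqrt(2*ln(n)) ≈ sqrt(18.334656) ≈ 4.281899.
lambda ≈ 18*4.281899 = 77.074182.
floor(lambda*100)/100 = 77.07.

77.07


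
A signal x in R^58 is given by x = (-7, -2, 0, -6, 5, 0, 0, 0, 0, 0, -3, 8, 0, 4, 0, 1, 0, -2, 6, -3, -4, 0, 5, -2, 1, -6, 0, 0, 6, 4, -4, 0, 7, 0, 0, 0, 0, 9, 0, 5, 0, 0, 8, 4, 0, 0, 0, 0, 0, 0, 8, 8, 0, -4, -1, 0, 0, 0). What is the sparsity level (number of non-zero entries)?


Non-zero positions: [0, 1, 3, 4, 10, 11, 13, 15, 17, 18, 19, 20, 22, 23, 24, 25, 28, 29, 30, 32, 37, 39, 42, 43, 50, 51, 53, 54].
Sparsity = 28.

28


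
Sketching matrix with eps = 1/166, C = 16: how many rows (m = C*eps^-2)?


1/eps = 166.
(1/eps)^2 = 27556.
m = 16*27556 = 440896.

440896


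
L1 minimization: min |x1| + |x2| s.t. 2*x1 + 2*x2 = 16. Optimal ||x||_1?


Axis intercepts:
  x1 = 8, x2 = 0: L1 = 8
  x1 = 0, x2 = 8: L1 = 8
x* = (8, 0)
||x*||_1 = 8.

8


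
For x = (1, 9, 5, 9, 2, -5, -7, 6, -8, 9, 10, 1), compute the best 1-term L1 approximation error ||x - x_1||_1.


Sorted |x_i| descending: [10, 9, 9, 9, 8, 7, 6, 5, 5, 2, 1, 1]
Keep top 1: [10]
Tail entries: [9, 9, 9, 8, 7, 6, 5, 5, 2, 1, 1]
L1 error = sum of tail = 62.

62


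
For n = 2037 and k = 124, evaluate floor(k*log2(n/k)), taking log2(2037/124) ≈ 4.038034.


log2(n/k) = log2(2037/124) ≈ 4.038034.
k*log2(n/k) ≈ 124*4.038034 = 500.716216.
floor(500.716216) = 500.

500


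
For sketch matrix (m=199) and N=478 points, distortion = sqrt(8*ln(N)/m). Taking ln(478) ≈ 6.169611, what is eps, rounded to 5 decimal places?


ln(478) ≈ 6.169611.
8*ln(N)/m ≈ 8*6.169611/199 ≈ 0.24802456.
eps = sqrt(0.24802456) ≈ 0.4980206 ≈ 0.49802.

0.49802


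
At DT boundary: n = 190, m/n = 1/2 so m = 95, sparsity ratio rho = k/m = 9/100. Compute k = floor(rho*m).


m = 1/2*190 = 95.
rho = 9/100.
rho*m = 9/100*95 = 8.55.
k = floor(8.55) = 8.

8


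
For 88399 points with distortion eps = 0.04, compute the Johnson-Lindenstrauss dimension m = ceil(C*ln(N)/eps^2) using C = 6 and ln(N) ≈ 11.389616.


ln(88399) ≈ 11.389616.
eps^2 = 0.04^2 = 0.0016.
C*ln(N)/eps^2 ≈ 6*11.389616/0.0016 ≈ 42711.06.
m = ceil(42711.06) = 42712.

42712


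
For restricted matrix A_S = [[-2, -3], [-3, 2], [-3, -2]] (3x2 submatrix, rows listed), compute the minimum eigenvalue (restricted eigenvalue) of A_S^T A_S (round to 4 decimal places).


A_S^T A_S = [[22, 6], [6, 17]].
trace = 39.
det = 338.
disc = trace^2 - 4*det = 1521 - 4*338 = 169.
sqrt(169) = 13.
lam_min = (39 - 13)/2 = 13 = 13.0000.

13.0000


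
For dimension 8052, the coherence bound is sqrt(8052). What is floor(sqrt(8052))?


89^2 = 7921 <= 8052 < 8100 = 90^2, so 89 <= sqrt(8052) < 90.
floor(sqrt(8052)) = 89.

89


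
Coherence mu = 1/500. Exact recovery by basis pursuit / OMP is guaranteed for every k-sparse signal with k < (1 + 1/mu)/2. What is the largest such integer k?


1/mu = 500.
1 + 1/mu = 501.
(1 + 1/mu)/2 = 250.5 is not an integer, so k_max = floor(250.5) = 250.

250


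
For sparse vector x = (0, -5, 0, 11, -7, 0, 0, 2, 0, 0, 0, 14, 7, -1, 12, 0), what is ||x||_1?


Non-zero entries: [(1, -5), (3, 11), (4, -7), (7, 2), (11, 14), (12, 7), (13, -1), (14, 12)]
Absolute values: [5, 11, 7, 2, 14, 7, 1, 12]
||x||_1 = sum = 59.

59


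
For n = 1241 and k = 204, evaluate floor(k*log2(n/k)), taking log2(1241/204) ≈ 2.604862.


log2(n/k) = log2(1241/204) ≈ 2.604862.
k*log2(n/k) ≈ 204*2.604862 = 531.391848.
floor(531.391848) = 531.

531


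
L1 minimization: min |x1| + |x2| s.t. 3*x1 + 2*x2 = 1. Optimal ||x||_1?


Axis intercepts:
  x1 = 1/3, x2 = 0: L1 = 1/3
  x1 = 0, x2 = 1/2: L1 = 1/2
x* = (1/3, 0)
||x*||_1 = 1/3.

1/3


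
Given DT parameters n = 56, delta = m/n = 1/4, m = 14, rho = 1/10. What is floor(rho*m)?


m = 1/4*56 = 14.
rho = 1/10.
rho*m = 1/10*14 = 1.4.
k = floor(1.4) = 1.

1


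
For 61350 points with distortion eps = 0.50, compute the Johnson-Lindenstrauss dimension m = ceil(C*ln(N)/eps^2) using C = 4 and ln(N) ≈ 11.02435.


ln(61350) ≈ 11.02435.
eps^2 = 0.50^2 = 0.25.
C*ln(N)/eps^2 ≈ 4*11.02435/0.25 ≈ 176.3896.
m = ceil(176.3896) = 177.

177


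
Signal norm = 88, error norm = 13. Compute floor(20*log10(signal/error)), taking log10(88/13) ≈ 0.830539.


||x||/||e|| = 88/13.
log10(88/13) ≈ 0.830539.
20*log10(||x||/||e||) ≈ 20*0.830539 = 16.61078.
floor(16.61078) = 16.

16


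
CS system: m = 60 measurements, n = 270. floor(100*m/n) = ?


100*m/n = 100*60/270 ≈ 22.2222.
floor = 22.

22


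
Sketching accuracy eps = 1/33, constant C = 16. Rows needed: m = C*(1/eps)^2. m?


1/eps = 33.
(1/eps)^2 = 1089.
m = 16*1089 = 17424.

17424


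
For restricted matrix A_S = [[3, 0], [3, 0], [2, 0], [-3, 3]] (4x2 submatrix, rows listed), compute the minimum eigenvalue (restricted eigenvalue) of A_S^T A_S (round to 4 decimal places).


A_S^T A_S = [[31, -9], [-9, 9]].
trace = 40.
det = 198.
disc = trace^2 - 4*det = 1600 - 4*198 = 808.
sqrt(808) ≈ 28.425341.
lam_min = (40 - sqrt(808))/2 ≈ (40 - 28.425341)/2 = 5.7873295 ≈ 5.7873.

5.7873


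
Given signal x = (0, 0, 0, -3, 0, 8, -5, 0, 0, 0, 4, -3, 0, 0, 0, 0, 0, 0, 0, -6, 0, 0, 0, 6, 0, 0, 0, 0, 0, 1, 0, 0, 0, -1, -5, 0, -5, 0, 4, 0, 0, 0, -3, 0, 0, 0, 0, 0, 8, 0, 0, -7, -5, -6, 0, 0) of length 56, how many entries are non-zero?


Non-zero positions: [3, 5, 6, 10, 11, 19, 23, 29, 33, 34, 36, 38, 42, 48, 51, 52, 53].
Sparsity = 17.

17


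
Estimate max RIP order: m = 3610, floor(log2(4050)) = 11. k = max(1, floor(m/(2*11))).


floor(log2(4050)) = 11.
2*11 = 22.
m/(2*floor(log2(n))) = 3610/22 ≈ 164.0909.
floor = 164.
k = max(1, 164) = 164.

164


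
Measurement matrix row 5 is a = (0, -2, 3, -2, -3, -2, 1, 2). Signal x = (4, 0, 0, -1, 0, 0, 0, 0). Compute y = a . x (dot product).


Non-zero terms: ['0*4', '-2*-1']
Products: [0, 2]
y = sum = 2.

2


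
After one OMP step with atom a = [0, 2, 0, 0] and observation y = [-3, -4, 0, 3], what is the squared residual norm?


a^T a = 4.
a^T y = -8.
coeff = -8/4 = -2.
||r||^2 = 18.

18


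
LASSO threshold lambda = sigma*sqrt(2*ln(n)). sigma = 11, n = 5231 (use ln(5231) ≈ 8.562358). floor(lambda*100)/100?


ln(5231) ≈ 8.562358.
2*ln(n) ≈ 17.124716.
sqrt(2*ln(n)) ≈ sqrt(17.124716) ≈ 4.138202.
lambda ≈ 11*4.138202 = 45.520222.
floor(lambda*100)/100 = 45.52.

45.52


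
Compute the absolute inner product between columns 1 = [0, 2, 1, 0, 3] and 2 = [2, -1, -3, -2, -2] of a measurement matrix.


Inner product: 0*2 + 2*-1 + 1*-3 + 0*-2 + 3*-2
Products: [0, -2, -3, 0, -6]
Sum = -11.
|dot| = 11.

11


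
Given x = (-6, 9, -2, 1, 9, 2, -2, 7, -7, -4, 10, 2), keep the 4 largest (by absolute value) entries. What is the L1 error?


Sorted |x_i| descending: [10, 9, 9, 7, 7, 6, 4, 2, 2, 2, 2, 1]
Keep top 4: [10, 9, 9, 7]
Tail entries: [7, 6, 4, 2, 2, 2, 2, 1]
L1 error = sum of tail = 26.

26


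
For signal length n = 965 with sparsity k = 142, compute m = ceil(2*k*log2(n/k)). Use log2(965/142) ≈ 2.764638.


log2(n/k) = log2(965/142) ≈ 2.764638.
2*k*log2(n/k) ≈ 2*142*2.764638 = 785.157192.
m = ceil(785.157192) = 786.

786


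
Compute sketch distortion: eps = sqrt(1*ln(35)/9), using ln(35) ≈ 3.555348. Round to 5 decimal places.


ln(35) ≈ 3.555348.
1*ln(N)/m ≈ 1*3.555348/9 ≈ 0.39503867.
eps = sqrt(0.39503867) ≈ 0.628521 ≈ 0.62852.

0.62852


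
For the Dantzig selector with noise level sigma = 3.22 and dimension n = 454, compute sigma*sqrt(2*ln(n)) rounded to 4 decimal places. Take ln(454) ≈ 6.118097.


ln(454) ≈ 6.118097.
2*ln(n) ≈ 12.236194.
sqrt(2*ln(n)) ≈ sqrt(12.236194) ≈ 3.498027.
threshold ≈ 3.22*3.498027 = 11.26364694 ≈ 11.2636.

11.2636


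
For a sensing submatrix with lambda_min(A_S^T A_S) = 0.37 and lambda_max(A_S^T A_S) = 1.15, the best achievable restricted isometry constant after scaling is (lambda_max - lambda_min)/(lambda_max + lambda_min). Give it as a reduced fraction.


lambda_max - lambda_min = 1.15 - 0.37 = 0.78.
lambda_max + lambda_min = 1.15 + 0.37 = 1.52.
delta = 0.78/1.52 = 78/152 = 39/76.

39/76


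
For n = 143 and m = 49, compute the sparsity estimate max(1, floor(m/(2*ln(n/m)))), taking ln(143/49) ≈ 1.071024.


n/m = 143/49.
ln(n/m) ≈ 1.071024.
2*ln(n/m) ≈ 2.142048.
m/(2*ln(n/m)) ≈ 49/2.142048 ≈ 22.8753.
floor = 22.
k_max = max(1, 22) = 22.

22


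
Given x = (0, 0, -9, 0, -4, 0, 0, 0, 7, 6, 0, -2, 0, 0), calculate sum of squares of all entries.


Non-zero entries: [(2, -9), (4, -4), (8, 7), (9, 6), (11, -2)]
Squares: [81, 16, 49, 36, 4]
||x||_2^2 = sum = 186.

186


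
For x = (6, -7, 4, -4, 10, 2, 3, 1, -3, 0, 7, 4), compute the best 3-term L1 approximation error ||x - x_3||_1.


Sorted |x_i| descending: [10, 7, 7, 6, 4, 4, 4, 3, 3, 2, 1, 0]
Keep top 3: [10, 7, 7]
Tail entries: [6, 4, 4, 4, 3, 3, 2, 1, 0]
L1 error = sum of tail = 27.

27


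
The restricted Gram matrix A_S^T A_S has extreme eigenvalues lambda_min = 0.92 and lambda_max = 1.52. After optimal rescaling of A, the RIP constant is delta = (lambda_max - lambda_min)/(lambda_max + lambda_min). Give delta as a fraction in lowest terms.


lambda_max - lambda_min = 1.52 - 0.92 = 0.60.
lambda_max + lambda_min = 1.52 + 0.92 = 2.44.
delta = 0.60/2.44 = 60/244 = 15/61.

15/61


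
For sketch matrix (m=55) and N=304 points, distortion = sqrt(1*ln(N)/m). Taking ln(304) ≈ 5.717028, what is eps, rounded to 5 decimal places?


ln(304) ≈ 5.717028.
1*ln(N)/m ≈ 1*5.717028/55 ≈ 0.10394596.
eps = sqrt(0.10394596) ≈ 0.3224065 ≈ 0.32241.

0.32241


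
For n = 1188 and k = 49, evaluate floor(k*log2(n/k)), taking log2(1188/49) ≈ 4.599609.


log2(n/k) = log2(1188/49) ≈ 4.599609.
k*log2(n/k) ≈ 49*4.599609 = 225.380841.
floor(225.380841) = 225.

225


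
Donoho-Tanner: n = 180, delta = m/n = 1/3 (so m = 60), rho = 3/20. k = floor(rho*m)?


m = 1/3*180 = 60.
rho = 3/20.
rho*m = 3/20*60 = 9.
k = floor(9) = 9.

9


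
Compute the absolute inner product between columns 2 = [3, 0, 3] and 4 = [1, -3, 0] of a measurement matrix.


Inner product: 3*1 + 0*-3 + 3*0
Products: [3, 0, 0]
Sum = 3.
|dot| = 3.

3


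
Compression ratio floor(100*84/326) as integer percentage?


100*m/n = 100*84/326 ≈ 25.7669.
floor = 25.

25


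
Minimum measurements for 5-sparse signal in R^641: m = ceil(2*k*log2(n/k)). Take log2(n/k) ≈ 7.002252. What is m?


log2(n/k) = log2(641/5) ≈ 7.002252.
2*k*log2(n/k) ≈ 2*5*7.002252 = 70.02252.
m = ceil(70.02252) = 71.

71


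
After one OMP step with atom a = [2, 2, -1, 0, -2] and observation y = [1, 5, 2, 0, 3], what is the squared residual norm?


a^T a = 13.
a^T y = 4.
coeff = 4/13 = 4/13.
||r||^2 = 491/13.

491/13


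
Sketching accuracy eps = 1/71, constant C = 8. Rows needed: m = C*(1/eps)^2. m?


1/eps = 71.
(1/eps)^2 = 5041.
m = 8*5041 = 40328.

40328


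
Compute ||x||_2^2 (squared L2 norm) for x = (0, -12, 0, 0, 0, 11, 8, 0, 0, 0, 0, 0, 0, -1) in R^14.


Non-zero entries: [(1, -12), (5, 11), (6, 8), (13, -1)]
Squares: [144, 121, 64, 1]
||x||_2^2 = sum = 330.

330


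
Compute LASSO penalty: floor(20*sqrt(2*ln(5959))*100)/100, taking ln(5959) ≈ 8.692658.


ln(5959) ≈ 8.692658.
2*ln(n) ≈ 17.385316.
sqrt(2*ln(n)) ≈ sqrt(17.385316) ≈ 4.16957.
lambda ≈ 20*4.16957 = 83.3914.
floor(lambda*100)/100 = 83.39.

83.39


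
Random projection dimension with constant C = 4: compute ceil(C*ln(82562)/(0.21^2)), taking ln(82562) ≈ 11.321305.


ln(82562) ≈ 11.321305.
eps^2 = 0.21^2 = 0.0441.
C*ln(N)/eps^2 ≈ 4*11.321305/0.0441 ≈ 1026.8757.
m = ceil(1026.8757) = 1027.

1027


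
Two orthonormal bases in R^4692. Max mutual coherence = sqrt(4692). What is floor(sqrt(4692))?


68^2 = 4624 <= 4692 < 4761 = 69^2, so 68 <= sqrt(4692) < 69.
floor(sqrt(4692)) = 68.

68


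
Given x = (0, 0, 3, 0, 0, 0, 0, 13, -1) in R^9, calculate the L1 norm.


Non-zero entries: [(2, 3), (7, 13), (8, -1)]
Absolute values: [3, 13, 1]
||x||_1 = sum = 17.

17


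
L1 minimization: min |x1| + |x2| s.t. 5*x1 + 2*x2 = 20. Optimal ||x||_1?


Axis intercepts:
  x1 = 4, x2 = 0: L1 = 4
  x1 = 0, x2 = 10: L1 = 10
x* = (4, 0)
||x*||_1 = 4.

4


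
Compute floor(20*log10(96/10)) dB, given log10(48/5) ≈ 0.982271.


||x||/||e|| = 96/10 = 48/5.
log10(48/5) ≈ 0.982271.
20*log10(||x||/||e||) ≈ 20*0.982271 = 19.64542.
floor(19.64542) = 19.

19


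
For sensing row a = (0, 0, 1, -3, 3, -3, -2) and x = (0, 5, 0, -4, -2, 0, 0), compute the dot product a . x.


Non-zero terms: ['0*5', '-3*-4', '3*-2']
Products: [0, 12, -6]
y = sum = 6.

6


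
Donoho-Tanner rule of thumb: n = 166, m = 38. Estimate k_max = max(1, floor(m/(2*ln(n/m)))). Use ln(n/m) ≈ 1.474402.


n/m = 166/38 = 83/19.
ln(n/m) ≈ 1.474402.
2*ln(n/m) ≈ 2.948804.
m/(2*ln(n/m)) ≈ 38/2.948804 ≈ 12.8866.
floor = 12.
k_max = max(1, 12) = 12.

12


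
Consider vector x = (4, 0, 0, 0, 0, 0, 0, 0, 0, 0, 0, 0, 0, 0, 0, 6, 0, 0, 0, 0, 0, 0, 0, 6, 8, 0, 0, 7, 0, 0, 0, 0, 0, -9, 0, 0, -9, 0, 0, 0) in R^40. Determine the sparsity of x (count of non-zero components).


Non-zero positions: [0, 15, 23, 24, 27, 33, 36].
Sparsity = 7.

7


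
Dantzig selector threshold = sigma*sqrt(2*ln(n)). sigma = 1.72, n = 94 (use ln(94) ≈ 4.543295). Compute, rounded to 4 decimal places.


ln(94) ≈ 4.543295.
2*ln(n) ≈ 9.08659.
sqrt(2*ln(n)) ≈ sqrt(9.08659) ≈ 3.014397.
threshold ≈ 1.72*3.014397 = 5.18476284 ≈ 5.1848.

5.1848


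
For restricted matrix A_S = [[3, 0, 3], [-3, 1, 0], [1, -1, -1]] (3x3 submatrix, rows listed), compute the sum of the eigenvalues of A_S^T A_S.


Sum of eigenvalues of A_S^T A_S = trace(A_S^T A_S) = sum of squared column norms of A_S.
A_S^T A_S diagonal: [19, 2, 10].
trace = 19 + 2 + 10 = 31.

31


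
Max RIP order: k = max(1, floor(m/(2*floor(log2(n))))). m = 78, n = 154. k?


floor(log2(154)) = 7.
2*7 = 14.
m/(2*floor(log2(n))) = 78/14 ≈ 5.5714.
floor = 5.
k = max(1, 5) = 5.

5


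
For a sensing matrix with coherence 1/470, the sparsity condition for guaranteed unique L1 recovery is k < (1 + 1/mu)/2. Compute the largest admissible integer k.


1/mu = 470.
1 + 1/mu = 471.
(1 + 1/mu)/2 = 235.5 is not an integer, so k_max = floor(235.5) = 235.

235


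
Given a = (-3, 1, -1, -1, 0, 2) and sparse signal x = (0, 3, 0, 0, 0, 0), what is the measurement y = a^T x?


Non-zero terms: ['1*3']
Products: [3]
y = sum = 3.

3


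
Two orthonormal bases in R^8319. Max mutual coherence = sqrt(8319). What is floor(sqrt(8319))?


91^2 = 8281 <= 8319 < 8464 = 92^2, so 91 <= sqrt(8319) < 92.
floor(sqrt(8319)) = 91.

91


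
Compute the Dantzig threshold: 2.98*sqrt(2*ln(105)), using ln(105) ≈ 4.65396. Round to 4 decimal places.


ln(105) ≈ 4.65396.
2*ln(n) ≈ 9.30792.
sqrt(2*ln(n)) ≈ sqrt(9.30792) ≈ 3.050888.
threshold ≈ 2.98*3.050888 = 9.09164624 ≈ 9.0916.

9.0916


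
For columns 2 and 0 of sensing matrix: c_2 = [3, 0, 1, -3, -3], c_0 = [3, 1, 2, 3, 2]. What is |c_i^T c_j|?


Inner product: 3*3 + 0*1 + 1*2 + -3*3 + -3*2
Products: [9, 0, 2, -9, -6]
Sum = -4.
|dot| = 4.

4


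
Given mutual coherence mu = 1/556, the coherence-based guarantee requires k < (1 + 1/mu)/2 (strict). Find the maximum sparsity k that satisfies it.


1/mu = 556.
1 + 1/mu = 557.
(1 + 1/mu)/2 = 278.5 is not an integer, so k_max = floor(278.5) = 278.

278


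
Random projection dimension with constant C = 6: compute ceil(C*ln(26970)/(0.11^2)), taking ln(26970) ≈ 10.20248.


ln(26970) ≈ 10.20248.
eps^2 = 0.11^2 = 0.0121.
C*ln(N)/eps^2 ≈ 6*10.20248/0.0121 ≈ 5059.081.
m = ceil(5059.081) = 5060.

5060


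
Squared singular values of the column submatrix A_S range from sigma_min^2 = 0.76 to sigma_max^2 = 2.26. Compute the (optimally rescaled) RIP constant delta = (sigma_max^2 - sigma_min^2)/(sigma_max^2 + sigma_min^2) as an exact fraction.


lambda_max - lambda_min = 2.26 - 0.76 = 1.50.
lambda_max + lambda_min = 2.26 + 0.76 = 3.02.
delta = 1.50/3.02 = 150/302 = 75/151.

75/151


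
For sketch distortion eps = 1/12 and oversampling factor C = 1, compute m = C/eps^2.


1/eps = 12.
(1/eps)^2 = 144.
m = 1*144 = 144.

144


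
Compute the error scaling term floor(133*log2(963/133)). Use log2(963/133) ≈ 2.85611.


log2(n/k) = log2(963/133) ≈ 2.85611.
k*log2(n/k) ≈ 133*2.85611 = 379.86263.
floor(379.86263) = 379.

379


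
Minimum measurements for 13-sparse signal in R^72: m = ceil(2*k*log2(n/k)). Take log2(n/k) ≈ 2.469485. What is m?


log2(n/k) = log2(72/13) ≈ 2.469485.
2*k*log2(n/k) ≈ 2*13*2.469485 = 64.20661.
m = ceil(64.20661) = 65.

65


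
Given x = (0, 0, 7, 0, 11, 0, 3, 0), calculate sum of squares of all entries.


Non-zero entries: [(2, 7), (4, 11), (6, 3)]
Squares: [49, 121, 9]
||x||_2^2 = sum = 179.

179


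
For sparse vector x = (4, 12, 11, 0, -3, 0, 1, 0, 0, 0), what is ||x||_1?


Non-zero entries: [(0, 4), (1, 12), (2, 11), (4, -3), (6, 1)]
Absolute values: [4, 12, 11, 3, 1]
||x||_1 = sum = 31.

31


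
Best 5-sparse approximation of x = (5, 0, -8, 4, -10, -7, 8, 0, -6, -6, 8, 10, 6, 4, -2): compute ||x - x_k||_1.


Sorted |x_i| descending: [10, 10, 8, 8, 8, 7, 6, 6, 6, 5, 4, 4, 2, 0, 0]
Keep top 5: [10, 10, 8, 8, 8]
Tail entries: [7, 6, 6, 6, 5, 4, 4, 2, 0, 0]
L1 error = sum of tail = 40.

40


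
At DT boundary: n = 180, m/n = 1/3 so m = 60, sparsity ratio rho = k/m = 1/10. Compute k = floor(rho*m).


m = 1/3*180 = 60.
rho = 1/10.
rho*m = 1/10*60 = 6.
k = floor(6) = 6.

6


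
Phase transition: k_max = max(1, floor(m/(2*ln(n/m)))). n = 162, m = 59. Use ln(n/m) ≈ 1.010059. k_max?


n/m = 162/59.
ln(n/m) ≈ 1.010059.
2*ln(n/m) ≈ 2.020118.
m/(2*ln(n/m)) ≈ 59/2.020118 ≈ 29.2062.
floor = 29.
k_max = max(1, 29) = 29.

29


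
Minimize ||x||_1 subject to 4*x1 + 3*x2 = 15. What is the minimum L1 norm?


Axis intercepts:
  x1 = 15/4, x2 = 0: L1 = 15/4
  x1 = 0, x2 = 5: L1 = 5
x* = (15/4, 0)
||x*||_1 = 15/4.

15/4


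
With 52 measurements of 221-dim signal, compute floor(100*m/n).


100*m/n = 100*52/221 ≈ 23.5294.
floor = 23.

23


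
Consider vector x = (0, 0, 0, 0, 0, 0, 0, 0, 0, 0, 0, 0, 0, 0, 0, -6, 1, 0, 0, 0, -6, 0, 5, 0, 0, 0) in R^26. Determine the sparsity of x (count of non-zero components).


Non-zero positions: [15, 16, 20, 22].
Sparsity = 4.

4


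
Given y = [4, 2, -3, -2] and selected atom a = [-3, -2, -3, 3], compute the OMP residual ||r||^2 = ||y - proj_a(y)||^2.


a^T a = 31.
a^T y = -13.
coeff = -13/31 = -13/31.
||r||^2 = 854/31.

854/31


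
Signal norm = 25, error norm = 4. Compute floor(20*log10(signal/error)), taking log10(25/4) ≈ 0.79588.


||x||/||e|| = 25/4.
log10(25/4) ≈ 0.79588.
20*log10(||x||/||e||) ≈ 20*0.79588 = 15.9176.
floor(15.9176) = 15.

15


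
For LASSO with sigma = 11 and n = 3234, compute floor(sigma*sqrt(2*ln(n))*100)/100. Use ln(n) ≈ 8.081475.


ln(3234) ≈ 8.081475.
2*ln(n) ≈ 16.16295.
sqrt(2*ln(n)) ≈ sqrt(16.16295) ≈ 4.020317.
lambda ≈ 11*4.020317 = 44.223487.
floor(lambda*100)/100 = 44.22.

44.22


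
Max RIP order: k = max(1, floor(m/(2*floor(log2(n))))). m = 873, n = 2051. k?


floor(log2(2051)) = 11.
2*11 = 22.
m/(2*floor(log2(n))) = 873/22 ≈ 39.6818.
floor = 39.
k = max(1, 39) = 39.

39


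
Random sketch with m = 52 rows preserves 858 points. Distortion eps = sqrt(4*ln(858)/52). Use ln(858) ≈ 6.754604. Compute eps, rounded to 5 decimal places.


ln(858) ≈ 6.754604.
4*ln(N)/m ≈ 4*6.754604/52 ≈ 0.51958492.
eps = sqrt(0.51958492) ≈ 0.7208224 ≈ 0.72082.

0.72082


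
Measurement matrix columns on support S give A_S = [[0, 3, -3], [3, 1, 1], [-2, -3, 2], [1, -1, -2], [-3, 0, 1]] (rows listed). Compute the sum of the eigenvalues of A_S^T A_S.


Sum of eigenvalues of A_S^T A_S = trace(A_S^T A_S) = sum of squared column norms of A_S.
A_S^T A_S diagonal: [23, 20, 19].
trace = 23 + 20 + 19 = 62.

62


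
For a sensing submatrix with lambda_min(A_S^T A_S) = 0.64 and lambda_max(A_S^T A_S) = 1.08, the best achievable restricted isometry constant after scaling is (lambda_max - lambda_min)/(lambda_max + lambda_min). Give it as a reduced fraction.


lambda_max - lambda_min = 1.08 - 0.64 = 0.44.
lambda_max + lambda_min = 1.08 + 0.64 = 1.72.
delta = 0.44/1.72 = 44/172 = 11/43.

11/43


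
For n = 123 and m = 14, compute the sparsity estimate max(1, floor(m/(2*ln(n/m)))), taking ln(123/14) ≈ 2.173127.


n/m = 123/14.
ln(n/m) ≈ 2.173127.
2*ln(n/m) ≈ 4.346254.
m/(2*ln(n/m)) ≈ 14/4.346254 ≈ 3.2212.
floor = 3.
k_max = max(1, 3) = 3.

3


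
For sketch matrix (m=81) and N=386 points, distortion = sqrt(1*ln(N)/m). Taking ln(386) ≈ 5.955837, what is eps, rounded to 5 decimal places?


ln(386) ≈ 5.955837.
1*ln(N)/m ≈ 1*5.955837/81 ≈ 0.07352885.
eps = sqrt(0.07352885) ≈ 0.271162 ≈ 0.27116.

0.27116


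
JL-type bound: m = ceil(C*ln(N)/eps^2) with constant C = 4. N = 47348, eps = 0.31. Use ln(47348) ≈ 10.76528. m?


ln(47348) ≈ 10.76528.
eps^2 = 0.31^2 = 0.0961.
C*ln(N)/eps^2 ≈ 4*10.76528/0.0961 ≈ 448.0866.
m = ceil(448.0866) = 449.

449


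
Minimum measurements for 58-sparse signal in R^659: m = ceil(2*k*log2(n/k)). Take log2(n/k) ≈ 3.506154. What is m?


log2(n/k) = log2(659/58) ≈ 3.506154.
2*k*log2(n/k) ≈ 2*58*3.506154 = 406.713864.
m = ceil(406.713864) = 407.

407


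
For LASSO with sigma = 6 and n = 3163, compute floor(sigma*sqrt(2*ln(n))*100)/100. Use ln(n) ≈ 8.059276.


ln(3163) ≈ 8.059276.
2*ln(n) ≈ 16.118552.
sqrt(2*ln(n)) ≈ sqrt(16.118552) ≈ 4.014792.
lambda ≈ 6*4.014792 = 24.088752.
floor(lambda*100)/100 = 24.08.

24.08


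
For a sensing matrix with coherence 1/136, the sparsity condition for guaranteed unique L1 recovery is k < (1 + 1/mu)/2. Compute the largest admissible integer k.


1/mu = 136.
1 + 1/mu = 137.
(1 + 1/mu)/2 = 68.5 is not an integer, so k_max = floor(68.5) = 68.

68


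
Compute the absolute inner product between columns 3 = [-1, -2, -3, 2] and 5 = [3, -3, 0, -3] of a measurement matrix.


Inner product: -1*3 + -2*-3 + -3*0 + 2*-3
Products: [-3, 6, 0, -6]
Sum = -3.
|dot| = 3.

3


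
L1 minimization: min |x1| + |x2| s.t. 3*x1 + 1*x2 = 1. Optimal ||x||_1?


Axis intercepts:
  x1 = 1/3, x2 = 0: L1 = 1/3
  x1 = 0, x2 = 1: L1 = 1
x* = (1/3, 0)
||x*||_1 = 1/3.

1/3


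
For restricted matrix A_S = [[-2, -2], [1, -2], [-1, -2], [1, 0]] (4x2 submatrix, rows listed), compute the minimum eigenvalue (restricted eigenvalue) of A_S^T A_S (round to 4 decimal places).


A_S^T A_S = [[7, 4], [4, 12]].
trace = 19.
det = 68.
disc = trace^2 - 4*det = 361 - 4*68 = 89.
sqrt(89) ≈ 9.433981.
lam_min = (19 - sqrt(89))/2 ≈ (19 - 9.433981)/2 = 4.7830095 ≈ 4.7830.

4.7830


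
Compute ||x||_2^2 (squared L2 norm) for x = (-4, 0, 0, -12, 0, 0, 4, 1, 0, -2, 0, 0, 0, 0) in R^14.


Non-zero entries: [(0, -4), (3, -12), (6, 4), (7, 1), (9, -2)]
Squares: [16, 144, 16, 1, 4]
||x||_2^2 = sum = 181.

181


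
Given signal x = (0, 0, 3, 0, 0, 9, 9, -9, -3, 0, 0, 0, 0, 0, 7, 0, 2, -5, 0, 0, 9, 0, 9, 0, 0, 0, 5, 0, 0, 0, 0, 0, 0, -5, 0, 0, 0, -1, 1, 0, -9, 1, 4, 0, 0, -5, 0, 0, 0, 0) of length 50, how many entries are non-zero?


Non-zero positions: [2, 5, 6, 7, 8, 14, 16, 17, 20, 22, 26, 33, 37, 38, 40, 41, 42, 45].
Sparsity = 18.

18


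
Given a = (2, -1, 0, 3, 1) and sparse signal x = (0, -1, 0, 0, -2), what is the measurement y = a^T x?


Non-zero terms: ['-1*-1', '1*-2']
Products: [1, -2]
y = sum = -1.

-1


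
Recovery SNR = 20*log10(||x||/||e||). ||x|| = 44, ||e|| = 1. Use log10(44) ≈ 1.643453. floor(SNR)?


||x||/||e|| = 44/1 = 44.
log10(44) ≈ 1.643453.
20*log10(||x||/||e||) ≈ 20*1.643453 = 32.86906.
floor(32.86906) = 32.

32


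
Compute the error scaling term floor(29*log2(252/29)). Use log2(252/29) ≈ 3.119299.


log2(n/k) = log2(252/29) ≈ 3.119299.
k*log2(n/k) ≈ 29*3.119299 = 90.459671.
floor(90.459671) = 90.

90


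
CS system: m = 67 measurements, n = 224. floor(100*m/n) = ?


100*m/n = 100*67/224 ≈ 29.9107.
floor = 29.

29


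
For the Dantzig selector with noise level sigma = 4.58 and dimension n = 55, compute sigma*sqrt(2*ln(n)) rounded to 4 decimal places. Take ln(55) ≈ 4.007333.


ln(55) ≈ 4.007333.
2*ln(n) ≈ 8.014666.
sqrt(2*ln(n)) ≈ sqrt(8.014666) ≈ 2.831019.
threshold ≈ 4.58*2.831019 = 12.96606702 ≈ 12.9661.

12.9661


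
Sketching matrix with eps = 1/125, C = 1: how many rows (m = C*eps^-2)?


1/eps = 125.
(1/eps)^2 = 15625.
m = 1*15625 = 15625.

15625


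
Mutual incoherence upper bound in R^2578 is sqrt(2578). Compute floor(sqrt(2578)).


50^2 = 2500 <= 2578 < 2601 = 51^2, so 50 <= sqrt(2578) < 51.
floor(sqrt(2578)) = 50.

50


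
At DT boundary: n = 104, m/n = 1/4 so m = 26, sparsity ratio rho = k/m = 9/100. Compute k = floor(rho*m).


m = 1/4*104 = 26.
rho = 9/100.
rho*m = 9/100*26 = 2.34.
k = floor(2.34) = 2.

2


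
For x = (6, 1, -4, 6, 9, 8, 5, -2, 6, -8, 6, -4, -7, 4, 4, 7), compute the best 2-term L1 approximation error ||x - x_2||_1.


Sorted |x_i| descending: [9, 8, 8, 7, 7, 6, 6, 6, 6, 5, 4, 4, 4, 4, 2, 1]
Keep top 2: [9, 8]
Tail entries: [8, 7, 7, 6, 6, 6, 6, 5, 4, 4, 4, 4, 2, 1]
L1 error = sum of tail = 70.

70


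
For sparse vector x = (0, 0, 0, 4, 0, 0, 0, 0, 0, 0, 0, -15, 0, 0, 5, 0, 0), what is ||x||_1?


Non-zero entries: [(3, 4), (11, -15), (14, 5)]
Absolute values: [4, 15, 5]
||x||_1 = sum = 24.

24


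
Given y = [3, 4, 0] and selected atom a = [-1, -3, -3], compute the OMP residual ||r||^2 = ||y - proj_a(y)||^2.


a^T a = 19.
a^T y = -15.
coeff = -15/19 = -15/19.
||r||^2 = 250/19.

250/19


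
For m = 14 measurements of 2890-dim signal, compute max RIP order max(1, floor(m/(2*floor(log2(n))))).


floor(log2(2890)) = 11.
2*11 = 22.
m/(2*floor(log2(n))) = 14/22 ≈ 0.6364.
floor = 0.
k = max(1, 0) = 1.

1


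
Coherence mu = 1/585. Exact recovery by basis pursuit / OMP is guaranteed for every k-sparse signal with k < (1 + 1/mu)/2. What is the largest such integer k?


1/mu = 585.
1 + 1/mu = 586.
(1 + 1/mu)/2 = 293 is an integer and the inequality is strict, so k_max = 293 - 1 = 292.

292


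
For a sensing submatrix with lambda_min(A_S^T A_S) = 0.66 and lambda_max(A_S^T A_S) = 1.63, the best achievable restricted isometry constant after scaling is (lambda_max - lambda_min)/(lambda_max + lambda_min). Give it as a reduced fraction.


lambda_max - lambda_min = 1.63 - 0.66 = 0.97.
lambda_max + lambda_min = 1.63 + 0.66 = 2.29.
delta = 0.97/2.29 = 97/229.

97/229


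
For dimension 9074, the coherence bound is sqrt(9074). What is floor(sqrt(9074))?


95^2 = 9025 <= 9074 < 9216 = 96^2, so 95 <= sqrt(9074) < 96.
floor(sqrt(9074)) = 95.

95


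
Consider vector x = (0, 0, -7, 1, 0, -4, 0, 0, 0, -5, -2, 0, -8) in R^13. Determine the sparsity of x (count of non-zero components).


Non-zero positions: [2, 3, 5, 9, 10, 12].
Sparsity = 6.

6


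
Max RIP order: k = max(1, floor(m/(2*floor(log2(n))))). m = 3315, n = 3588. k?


floor(log2(3588)) = 11.
2*11 = 22.
m/(2*floor(log2(n))) = 3315/22 ≈ 150.6818.
floor = 150.
k = max(1, 150) = 150.

150


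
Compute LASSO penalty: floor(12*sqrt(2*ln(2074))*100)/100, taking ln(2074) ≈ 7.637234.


ln(2074) ≈ 7.637234.
2*ln(n) ≈ 15.274468.
sqrt(2*ln(n)) ≈ sqrt(15.274468) ≈ 3.908256.
lambda ≈ 12*3.908256 = 46.899072.
floor(lambda*100)/100 = 46.89.

46.89


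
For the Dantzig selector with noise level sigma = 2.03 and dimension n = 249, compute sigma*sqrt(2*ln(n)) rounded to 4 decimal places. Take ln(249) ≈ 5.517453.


ln(249) ≈ 5.517453.
2*ln(n) ≈ 11.034906.
sqrt(2*ln(n)) ≈ sqrt(11.034906) ≈ 3.321883.
threshold ≈ 2.03*3.321883 = 6.74342249 ≈ 6.7434.

6.7434


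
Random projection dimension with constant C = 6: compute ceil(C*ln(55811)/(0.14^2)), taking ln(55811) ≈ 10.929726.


ln(55811) ≈ 10.929726.
eps^2 = 0.14^2 = 0.0196.
C*ln(N)/eps^2 ≈ 6*10.929726/0.0196 ≈ 3345.8345.
m = ceil(3345.8345) = 3346.

3346


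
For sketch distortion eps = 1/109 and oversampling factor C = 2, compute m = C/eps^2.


1/eps = 109.
(1/eps)^2 = 11881.
m = 2*11881 = 23762.

23762


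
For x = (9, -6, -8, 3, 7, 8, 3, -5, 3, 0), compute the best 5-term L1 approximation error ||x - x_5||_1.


Sorted |x_i| descending: [9, 8, 8, 7, 6, 5, 3, 3, 3, 0]
Keep top 5: [9, 8, 8, 7, 6]
Tail entries: [5, 3, 3, 3, 0]
L1 error = sum of tail = 14.

14
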